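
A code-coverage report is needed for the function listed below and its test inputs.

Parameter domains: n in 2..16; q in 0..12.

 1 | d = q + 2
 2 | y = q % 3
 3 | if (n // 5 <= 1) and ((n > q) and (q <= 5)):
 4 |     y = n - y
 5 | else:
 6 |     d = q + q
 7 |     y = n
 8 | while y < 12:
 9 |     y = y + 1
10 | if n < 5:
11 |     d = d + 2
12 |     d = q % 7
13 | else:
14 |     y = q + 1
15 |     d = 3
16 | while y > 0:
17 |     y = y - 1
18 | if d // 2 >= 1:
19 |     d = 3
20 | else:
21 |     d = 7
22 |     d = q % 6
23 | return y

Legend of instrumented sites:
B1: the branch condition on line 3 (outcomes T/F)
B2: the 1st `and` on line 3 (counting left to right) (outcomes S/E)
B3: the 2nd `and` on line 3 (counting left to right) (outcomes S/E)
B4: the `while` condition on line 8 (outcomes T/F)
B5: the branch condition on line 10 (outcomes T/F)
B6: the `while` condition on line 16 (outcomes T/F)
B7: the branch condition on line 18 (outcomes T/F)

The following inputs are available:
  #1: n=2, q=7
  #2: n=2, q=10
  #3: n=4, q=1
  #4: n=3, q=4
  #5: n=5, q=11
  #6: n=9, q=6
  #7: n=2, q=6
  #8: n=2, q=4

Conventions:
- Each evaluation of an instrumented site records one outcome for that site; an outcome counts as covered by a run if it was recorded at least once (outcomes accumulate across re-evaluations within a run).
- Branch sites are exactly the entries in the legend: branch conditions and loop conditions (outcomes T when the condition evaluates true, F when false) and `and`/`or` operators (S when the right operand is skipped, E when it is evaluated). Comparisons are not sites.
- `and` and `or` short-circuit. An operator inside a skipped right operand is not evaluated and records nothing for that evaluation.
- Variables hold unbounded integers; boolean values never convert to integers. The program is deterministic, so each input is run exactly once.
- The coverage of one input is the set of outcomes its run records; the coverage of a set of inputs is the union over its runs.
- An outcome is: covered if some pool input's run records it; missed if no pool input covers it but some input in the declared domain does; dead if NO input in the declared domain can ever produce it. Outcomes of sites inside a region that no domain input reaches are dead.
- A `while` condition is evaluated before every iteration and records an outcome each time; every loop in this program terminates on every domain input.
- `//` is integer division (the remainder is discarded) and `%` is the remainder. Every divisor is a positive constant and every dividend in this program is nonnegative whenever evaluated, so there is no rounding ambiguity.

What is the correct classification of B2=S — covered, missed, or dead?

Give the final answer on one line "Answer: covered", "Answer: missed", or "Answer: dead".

no pool input records B2=S
but domain input (n=10, q=0) does record it -> reachable, so missed

Answer: missed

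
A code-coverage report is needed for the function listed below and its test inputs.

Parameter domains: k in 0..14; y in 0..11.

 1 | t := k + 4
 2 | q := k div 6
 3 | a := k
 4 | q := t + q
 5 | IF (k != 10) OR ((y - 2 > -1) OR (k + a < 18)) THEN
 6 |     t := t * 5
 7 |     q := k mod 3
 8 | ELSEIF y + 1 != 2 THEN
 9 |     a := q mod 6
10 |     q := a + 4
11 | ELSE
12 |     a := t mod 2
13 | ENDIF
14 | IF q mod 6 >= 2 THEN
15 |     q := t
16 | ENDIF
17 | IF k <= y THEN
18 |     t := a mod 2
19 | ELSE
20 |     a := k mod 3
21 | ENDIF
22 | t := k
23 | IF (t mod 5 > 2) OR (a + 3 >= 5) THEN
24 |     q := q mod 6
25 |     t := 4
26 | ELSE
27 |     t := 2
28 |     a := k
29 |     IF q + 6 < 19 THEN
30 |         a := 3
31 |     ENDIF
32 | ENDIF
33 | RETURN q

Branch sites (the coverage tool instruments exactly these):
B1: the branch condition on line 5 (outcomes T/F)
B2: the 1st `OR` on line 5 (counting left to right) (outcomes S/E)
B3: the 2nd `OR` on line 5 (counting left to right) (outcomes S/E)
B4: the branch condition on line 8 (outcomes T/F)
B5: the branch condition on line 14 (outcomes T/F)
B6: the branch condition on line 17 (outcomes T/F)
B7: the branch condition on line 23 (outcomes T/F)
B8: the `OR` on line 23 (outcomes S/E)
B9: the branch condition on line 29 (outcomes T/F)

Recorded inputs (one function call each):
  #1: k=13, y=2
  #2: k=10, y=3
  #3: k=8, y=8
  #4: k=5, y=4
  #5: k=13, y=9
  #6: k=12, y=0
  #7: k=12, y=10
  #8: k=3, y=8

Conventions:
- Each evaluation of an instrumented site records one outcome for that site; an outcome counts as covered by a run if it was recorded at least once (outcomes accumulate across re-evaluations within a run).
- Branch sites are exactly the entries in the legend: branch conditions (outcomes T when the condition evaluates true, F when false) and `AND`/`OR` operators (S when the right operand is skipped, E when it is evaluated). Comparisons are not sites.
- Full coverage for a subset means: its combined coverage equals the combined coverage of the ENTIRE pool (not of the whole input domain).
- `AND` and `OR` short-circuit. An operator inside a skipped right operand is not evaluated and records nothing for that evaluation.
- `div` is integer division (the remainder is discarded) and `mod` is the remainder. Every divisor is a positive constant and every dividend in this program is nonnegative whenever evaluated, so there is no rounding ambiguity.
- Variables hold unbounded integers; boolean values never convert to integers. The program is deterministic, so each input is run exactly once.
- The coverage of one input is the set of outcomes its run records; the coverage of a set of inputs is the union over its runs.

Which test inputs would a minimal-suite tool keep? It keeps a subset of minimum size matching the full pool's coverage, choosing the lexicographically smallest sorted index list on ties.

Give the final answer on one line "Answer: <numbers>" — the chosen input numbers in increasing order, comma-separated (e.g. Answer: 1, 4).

#1 (k=13, y=2) -> B2->S, B1->T, B5->F, B6->F, B8->S, B7->T; covered: B1=T, B2=S, B5=F, B6=F, B7=T, B8=S
#2 (k=10, y=3) -> B2->E, B3->S, B1->T, B5->F, B6->F, B8->E, B7->F, B9->T; covered: B1=T, B2=E, B3=S, B5=F, B6=F, B7=F, B8=E, B9=T
#3 (k=8, y=8) -> B2->S, B1->T, B5->T, B6->T, B8->S, B7->T; covered: B1=T, B2=S, B5=T, B6=T, B7=T, B8=S
#4 (k=5, y=4) -> B2->S, B1->T, B5->T, B6->F, B8->E, B7->T; covered: B1=T, B2=S, B5=T, B6=F, B7=T, B8=E
#5 (k=13, y=9) -> B2->S, B1->T, B5->F, B6->F, B8->S, B7->T; covered: B1=T, B2=S, B5=F, B6=F, B7=T, B8=S
#6 (k=12, y=0) -> B2->S, B1->T, B5->F, B6->F, B8->E, B7->F, B9->T; covered: B1=T, B2=S, B5=F, B6=F, B7=F, B8=E, B9=T
#7 (k=12, y=10) -> B2->S, B1->T, B5->F, B6->F, B8->E, B7->F, B9->T; covered: B1=T, B2=S, B5=F, B6=F, B7=F, B8=E, B9=T
#8 (k=3, y=8) -> B2->S, B1->T, B5->F, B6->T, B8->S, B7->T; covered: B1=T, B2=S, B5=F, B6=T, B7=T, B8=S
together the pool reaches 13 outcomes: B1=T, B2=S, B2=E, B3=S, B5=T, B5=F, B6=T, B6=F, B7=T, B7=F, B8=S, B8=E, B9=T
every size-1 subset falls short of the 13 outcomes (best: 8/13)
size 2: inputs {2, 3} cover all 13 outcomes, and no lexicographically smaller subset of this size does

Answer: 2, 3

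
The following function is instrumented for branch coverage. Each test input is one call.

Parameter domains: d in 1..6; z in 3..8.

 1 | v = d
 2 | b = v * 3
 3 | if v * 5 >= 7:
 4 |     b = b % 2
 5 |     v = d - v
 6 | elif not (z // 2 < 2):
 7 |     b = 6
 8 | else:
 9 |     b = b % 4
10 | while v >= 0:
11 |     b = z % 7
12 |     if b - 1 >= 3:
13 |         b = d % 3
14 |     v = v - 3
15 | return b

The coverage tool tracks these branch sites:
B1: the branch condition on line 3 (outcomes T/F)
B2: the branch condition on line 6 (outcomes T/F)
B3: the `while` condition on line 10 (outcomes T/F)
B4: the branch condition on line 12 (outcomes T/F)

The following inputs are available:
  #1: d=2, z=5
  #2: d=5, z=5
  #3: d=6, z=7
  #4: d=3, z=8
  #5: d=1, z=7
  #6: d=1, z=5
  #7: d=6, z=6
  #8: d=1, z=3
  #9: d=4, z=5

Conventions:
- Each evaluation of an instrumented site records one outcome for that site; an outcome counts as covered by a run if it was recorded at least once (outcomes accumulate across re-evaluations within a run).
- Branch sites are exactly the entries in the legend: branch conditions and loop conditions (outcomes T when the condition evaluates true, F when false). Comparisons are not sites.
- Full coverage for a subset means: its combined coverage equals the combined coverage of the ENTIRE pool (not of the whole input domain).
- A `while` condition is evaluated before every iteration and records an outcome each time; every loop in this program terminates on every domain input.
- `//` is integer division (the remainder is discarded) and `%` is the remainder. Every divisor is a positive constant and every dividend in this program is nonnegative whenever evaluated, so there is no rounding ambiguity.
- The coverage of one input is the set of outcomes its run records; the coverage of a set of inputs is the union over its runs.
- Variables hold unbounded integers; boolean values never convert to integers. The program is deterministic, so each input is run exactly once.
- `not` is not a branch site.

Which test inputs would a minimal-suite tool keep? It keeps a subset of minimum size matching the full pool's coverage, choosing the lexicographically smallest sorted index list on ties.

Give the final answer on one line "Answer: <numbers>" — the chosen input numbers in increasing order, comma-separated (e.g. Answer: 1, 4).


input #1, d=2, z=5: events B1->T, B3->T, B4->T, B3->F; outcomes B1=T, B3=T, B3=F, B4=T
input #2, d=5, z=5: events B1->T, B3->T, B4->T, B3->F; outcomes B1=T, B3=T, B3=F, B4=T
input #3, d=6, z=7: events B1->T, B3->T, B4->F, B3->F; outcomes B1=T, B3=T, B3=F, B4=F
input #4, d=3, z=8: events B1->T, B3->T, B4->F, B3->F; outcomes B1=T, B3=T, B3=F, B4=F
input #5, d=1, z=7: events B1->F, B2->T, B3->T, B4->F, B3->F; outcomes B1=F, B2=T, B3=T, B3=F, B4=F
input #6, d=1, z=5: events B1->F, B2->T, B3->T, B4->T, B3->F; outcomes B1=F, B2=T, B3=T, B3=F, B4=T
input #7, d=6, z=6: events B1->T, B3->T, B4->T, B3->F; outcomes B1=T, B3=T, B3=F, B4=T
input #8, d=1, z=3: events B1->F, B2->F, B3->T, B4->F, B3->F; outcomes B1=F, B2=F, B3=T, B3=F, B4=F
input #9, d=4, z=5: events B1->T, B3->T, B4->T, B3->F; outcomes B1=T, B3=T, B3=F, B4=T
together the pool reaches 8 outcomes: B1=T, B1=F, B2=T, B2=F, B3=T, B3=F, B4=T, B4=F
no size-1 subset reaches all 8 outcomes (best union: 5/8)
no size-2 subset reaches all 8 outcomes (best union: 7/8)
size 3: inputs {1, 5, 8} cover all 8 outcomes, and no lexicographically smaller subset of this size does
Answer: 1, 5, 8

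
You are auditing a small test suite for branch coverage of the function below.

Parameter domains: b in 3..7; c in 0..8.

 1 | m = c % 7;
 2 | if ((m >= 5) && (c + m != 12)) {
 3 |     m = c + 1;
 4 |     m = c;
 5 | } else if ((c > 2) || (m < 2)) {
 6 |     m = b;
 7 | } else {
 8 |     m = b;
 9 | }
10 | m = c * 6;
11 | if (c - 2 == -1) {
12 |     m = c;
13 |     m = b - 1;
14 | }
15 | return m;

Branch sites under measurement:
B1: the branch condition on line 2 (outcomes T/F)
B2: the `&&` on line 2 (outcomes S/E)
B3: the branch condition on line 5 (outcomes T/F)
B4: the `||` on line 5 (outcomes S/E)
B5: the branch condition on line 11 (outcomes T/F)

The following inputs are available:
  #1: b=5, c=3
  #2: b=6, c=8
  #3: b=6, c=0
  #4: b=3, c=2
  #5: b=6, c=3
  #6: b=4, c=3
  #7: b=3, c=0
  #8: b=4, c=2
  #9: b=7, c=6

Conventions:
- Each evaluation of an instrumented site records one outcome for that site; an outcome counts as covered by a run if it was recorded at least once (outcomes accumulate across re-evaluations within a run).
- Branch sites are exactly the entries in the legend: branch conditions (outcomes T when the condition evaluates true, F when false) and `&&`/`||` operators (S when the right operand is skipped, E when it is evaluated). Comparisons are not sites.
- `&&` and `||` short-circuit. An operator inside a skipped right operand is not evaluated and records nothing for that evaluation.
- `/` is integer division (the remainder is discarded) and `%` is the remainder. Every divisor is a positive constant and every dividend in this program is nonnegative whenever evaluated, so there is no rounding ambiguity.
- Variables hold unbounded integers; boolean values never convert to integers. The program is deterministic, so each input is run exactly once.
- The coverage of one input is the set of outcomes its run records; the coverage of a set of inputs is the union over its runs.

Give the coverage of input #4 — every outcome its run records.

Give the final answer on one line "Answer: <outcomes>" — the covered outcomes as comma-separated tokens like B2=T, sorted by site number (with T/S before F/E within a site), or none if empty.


Running input #4 (b=3, c=2), event by event:
  B2->S, B1->F, B4->E, B3->F, B5->F
as a set, this run covers: B1=F, B2=S, B3=F, B4=E, B5=F
Answer: B1=F, B2=S, B3=F, B4=E, B5=F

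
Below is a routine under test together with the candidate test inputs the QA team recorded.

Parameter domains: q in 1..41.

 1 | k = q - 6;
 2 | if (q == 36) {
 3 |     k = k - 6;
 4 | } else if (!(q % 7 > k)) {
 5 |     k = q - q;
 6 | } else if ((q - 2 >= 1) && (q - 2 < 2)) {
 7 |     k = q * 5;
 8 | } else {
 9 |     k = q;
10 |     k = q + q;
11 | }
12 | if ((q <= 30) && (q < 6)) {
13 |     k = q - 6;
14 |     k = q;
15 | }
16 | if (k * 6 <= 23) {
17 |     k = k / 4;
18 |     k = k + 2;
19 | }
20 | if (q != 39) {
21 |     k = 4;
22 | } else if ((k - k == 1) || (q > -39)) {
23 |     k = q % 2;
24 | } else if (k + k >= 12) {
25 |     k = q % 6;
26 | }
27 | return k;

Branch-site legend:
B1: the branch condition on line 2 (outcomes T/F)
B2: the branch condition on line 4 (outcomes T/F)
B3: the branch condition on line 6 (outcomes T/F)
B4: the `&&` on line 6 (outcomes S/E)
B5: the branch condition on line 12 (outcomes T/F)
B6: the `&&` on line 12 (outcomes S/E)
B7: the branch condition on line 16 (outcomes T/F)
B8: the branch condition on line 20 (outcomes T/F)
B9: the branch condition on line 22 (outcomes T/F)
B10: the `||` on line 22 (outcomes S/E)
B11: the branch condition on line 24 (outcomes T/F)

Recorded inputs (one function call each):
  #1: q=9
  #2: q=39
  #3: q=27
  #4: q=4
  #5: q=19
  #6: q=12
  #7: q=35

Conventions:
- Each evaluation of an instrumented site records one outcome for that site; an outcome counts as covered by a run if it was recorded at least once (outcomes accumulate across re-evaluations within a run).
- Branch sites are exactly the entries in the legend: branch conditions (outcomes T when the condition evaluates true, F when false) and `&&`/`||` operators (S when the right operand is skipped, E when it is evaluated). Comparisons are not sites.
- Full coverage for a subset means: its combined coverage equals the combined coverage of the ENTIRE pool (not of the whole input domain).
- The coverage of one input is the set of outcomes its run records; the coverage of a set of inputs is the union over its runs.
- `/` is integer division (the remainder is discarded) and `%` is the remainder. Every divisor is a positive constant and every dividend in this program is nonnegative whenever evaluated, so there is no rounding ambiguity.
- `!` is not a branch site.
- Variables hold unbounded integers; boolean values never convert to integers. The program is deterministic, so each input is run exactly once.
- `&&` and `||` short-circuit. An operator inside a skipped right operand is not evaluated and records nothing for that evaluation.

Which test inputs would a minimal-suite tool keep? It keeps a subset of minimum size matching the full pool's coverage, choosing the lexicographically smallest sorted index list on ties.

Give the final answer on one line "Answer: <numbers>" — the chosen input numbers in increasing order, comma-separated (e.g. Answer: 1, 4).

run #1 (q=9) records B1=F, B2=T, B5=F, B6=E, B7=T, B8=T
run #2 (q=39) records B1=F, B2=T, B5=F, B6=S, B7=T, B8=F, B9=T, B10=E
run #3 (q=27) records B1=F, B2=T, B5=F, B6=E, B7=T, B8=T
run #4 (q=4) records B1=F, B2=F, B3=F, B4=E, B5=T, B6=E, B7=F, B8=T
run #5 (q=19) records B1=F, B2=T, B5=F, B6=E, B7=T, B8=T
run #6 (q=12) records B1=F, B2=T, B5=F, B6=E, B7=T, B8=T
run #7 (q=35) records B1=F, B2=T, B5=F, B6=S, B7=T, B8=T
together the pool reaches 15 outcomes: B1=F, B2=T, B2=F, B3=F, B4=E, B5=T, B5=F, B6=S, B6=E, B7=T, B7=F, B8=T, B8=F, B9=T, B10=E
no size-1 subset reaches all 15 outcomes (best union: 8/15)
the canonical winner is {2, 4}: size 2, full 15-outcome coverage, earliest index list among size-2 covers

Answer: 2, 4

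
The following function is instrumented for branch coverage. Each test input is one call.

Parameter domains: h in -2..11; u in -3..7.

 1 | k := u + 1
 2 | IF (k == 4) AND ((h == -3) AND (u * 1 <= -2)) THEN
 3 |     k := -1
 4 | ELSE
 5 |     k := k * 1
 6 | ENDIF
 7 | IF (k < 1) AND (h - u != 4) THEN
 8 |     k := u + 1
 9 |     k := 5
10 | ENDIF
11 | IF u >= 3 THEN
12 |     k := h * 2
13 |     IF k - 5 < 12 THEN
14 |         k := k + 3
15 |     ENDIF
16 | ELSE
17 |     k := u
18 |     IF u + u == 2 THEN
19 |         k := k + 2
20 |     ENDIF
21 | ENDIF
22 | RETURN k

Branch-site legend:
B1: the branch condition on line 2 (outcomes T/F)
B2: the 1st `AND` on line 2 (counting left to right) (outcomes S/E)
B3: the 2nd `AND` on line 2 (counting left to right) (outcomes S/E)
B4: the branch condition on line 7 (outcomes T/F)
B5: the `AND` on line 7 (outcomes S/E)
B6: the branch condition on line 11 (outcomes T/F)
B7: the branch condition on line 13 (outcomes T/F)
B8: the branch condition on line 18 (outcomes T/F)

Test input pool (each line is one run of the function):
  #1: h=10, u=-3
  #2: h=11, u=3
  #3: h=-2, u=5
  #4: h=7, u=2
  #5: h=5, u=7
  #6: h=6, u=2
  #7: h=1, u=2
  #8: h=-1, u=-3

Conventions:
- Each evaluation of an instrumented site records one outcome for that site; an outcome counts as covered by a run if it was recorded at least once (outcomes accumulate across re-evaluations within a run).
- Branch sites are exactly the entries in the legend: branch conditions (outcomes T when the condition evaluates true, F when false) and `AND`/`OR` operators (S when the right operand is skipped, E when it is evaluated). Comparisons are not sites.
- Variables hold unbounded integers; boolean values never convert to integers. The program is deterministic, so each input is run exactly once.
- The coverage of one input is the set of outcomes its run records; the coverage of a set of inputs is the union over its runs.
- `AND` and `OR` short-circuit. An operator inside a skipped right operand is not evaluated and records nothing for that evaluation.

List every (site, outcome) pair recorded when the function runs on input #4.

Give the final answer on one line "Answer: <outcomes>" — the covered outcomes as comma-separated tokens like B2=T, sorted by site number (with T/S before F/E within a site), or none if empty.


Event log for input #4 (h=7, u=2):
  B2->S, B1->F, B5->S, B4->F, B6->F, B8->F
distinct outcomes covered: B1=F, B2=S, B4=F, B5=S, B6=F, B8=F
Answer: B1=F, B2=S, B4=F, B5=S, B6=F, B8=F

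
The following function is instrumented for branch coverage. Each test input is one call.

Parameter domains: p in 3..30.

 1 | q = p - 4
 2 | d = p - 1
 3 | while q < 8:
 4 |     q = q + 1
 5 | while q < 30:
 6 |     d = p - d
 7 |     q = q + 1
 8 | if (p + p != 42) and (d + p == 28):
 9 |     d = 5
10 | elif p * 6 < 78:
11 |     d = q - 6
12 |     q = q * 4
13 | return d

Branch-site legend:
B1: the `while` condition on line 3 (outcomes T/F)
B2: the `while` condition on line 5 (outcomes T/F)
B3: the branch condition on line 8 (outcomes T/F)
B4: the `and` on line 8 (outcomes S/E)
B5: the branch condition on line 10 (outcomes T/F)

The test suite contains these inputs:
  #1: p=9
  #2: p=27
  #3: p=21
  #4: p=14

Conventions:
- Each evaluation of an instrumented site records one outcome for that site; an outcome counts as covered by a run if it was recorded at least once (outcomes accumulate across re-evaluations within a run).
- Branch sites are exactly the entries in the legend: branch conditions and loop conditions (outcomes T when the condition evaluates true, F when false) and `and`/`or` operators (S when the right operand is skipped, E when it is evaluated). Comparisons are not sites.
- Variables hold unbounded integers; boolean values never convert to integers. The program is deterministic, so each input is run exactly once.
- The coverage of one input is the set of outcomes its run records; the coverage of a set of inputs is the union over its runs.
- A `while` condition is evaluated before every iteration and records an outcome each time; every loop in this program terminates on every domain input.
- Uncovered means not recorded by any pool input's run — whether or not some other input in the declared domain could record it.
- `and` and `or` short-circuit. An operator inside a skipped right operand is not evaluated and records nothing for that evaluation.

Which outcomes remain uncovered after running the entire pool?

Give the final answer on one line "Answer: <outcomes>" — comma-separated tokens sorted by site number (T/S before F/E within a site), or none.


input #1, p=9: events B1->T, B1->T, B1->T, B1->F, B2->T, B2->T, B2->T, B2->T, B2->T, B2->T, B2->T, B2->T, B2->T, B2->T, ...; outcomes B1=T, B1=F, B2=T, B2=F, B3=F, B4=E, B5=T
input #2, p=27: events B1->F, B2->T, B2->T, B2->T, B2->T, B2->T, B2->T, B2->T, B2->F, B4->E, B3->T; outcomes B1=F, B2=T, B2=F, B3=T, B4=E
input #3, p=21: events B1->F, B2->T, B2->T, B2->T, B2->T, B2->T, B2->T, B2->T, B2->T, B2->T, B2->T, B2->T, B2->T, B2->T, ...; outcomes B1=F, B2=T, B2=F, B3=F, B4=S, B5=F
input #4, p=14: events B1->F, B2->T, B2->T, B2->T, B2->T, B2->T, B2->T, B2->T, B2->T, B2->T, B2->T, B2->T, B2->T, B2->T, ...; outcomes B1=F, B2=T, B2=F, B3=F, B4=E, B5=F
union over the pool: B1=T, B1=F, B2=T, B2=F, B3=T, B3=F, B4=S, B4=E, B5=T, B5=F
uncovered (0 of 10): none
Answer: none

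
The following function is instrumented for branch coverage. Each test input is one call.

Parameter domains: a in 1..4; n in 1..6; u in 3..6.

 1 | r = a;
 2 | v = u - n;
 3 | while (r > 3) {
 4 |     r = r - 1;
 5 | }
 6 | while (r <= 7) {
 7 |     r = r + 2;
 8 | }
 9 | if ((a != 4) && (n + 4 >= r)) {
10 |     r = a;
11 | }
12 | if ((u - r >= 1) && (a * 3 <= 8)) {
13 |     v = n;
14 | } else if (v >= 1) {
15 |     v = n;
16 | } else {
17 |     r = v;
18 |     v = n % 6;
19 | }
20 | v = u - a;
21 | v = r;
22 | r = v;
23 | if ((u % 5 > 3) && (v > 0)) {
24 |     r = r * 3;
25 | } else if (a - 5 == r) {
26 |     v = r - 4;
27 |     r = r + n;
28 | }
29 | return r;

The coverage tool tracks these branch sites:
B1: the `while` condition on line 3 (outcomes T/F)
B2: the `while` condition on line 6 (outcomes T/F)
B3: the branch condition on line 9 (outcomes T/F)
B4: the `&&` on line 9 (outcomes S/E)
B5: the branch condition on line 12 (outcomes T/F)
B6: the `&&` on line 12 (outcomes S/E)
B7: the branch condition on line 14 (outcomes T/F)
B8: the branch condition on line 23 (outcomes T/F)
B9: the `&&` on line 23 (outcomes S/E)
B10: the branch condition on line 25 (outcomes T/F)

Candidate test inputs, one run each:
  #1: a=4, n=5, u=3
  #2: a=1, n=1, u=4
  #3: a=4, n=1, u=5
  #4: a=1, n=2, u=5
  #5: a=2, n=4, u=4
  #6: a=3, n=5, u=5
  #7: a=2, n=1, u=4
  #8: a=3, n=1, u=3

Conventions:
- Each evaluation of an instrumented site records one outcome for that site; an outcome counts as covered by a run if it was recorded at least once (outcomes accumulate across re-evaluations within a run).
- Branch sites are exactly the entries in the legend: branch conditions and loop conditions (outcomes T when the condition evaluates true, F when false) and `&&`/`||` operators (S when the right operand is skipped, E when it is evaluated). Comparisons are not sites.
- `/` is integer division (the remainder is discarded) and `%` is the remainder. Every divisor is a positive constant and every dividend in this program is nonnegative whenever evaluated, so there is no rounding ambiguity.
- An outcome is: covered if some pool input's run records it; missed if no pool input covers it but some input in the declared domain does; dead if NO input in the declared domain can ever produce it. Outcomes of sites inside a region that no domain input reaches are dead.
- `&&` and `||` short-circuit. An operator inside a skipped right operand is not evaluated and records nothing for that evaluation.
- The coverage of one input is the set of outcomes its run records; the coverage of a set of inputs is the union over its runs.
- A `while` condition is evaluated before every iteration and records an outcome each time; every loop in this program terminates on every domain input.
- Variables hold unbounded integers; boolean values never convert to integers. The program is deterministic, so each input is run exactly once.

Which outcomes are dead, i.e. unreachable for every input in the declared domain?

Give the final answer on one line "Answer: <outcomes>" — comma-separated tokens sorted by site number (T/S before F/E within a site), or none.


exhaustive pass over the 96-input domain:
  reachable outcomes have witnesses, e.g. B1=T (e.g. a=4, n=1, u=3), B1=F (e.g. a=1, n=1, u=3), B2=T (e.g. a=1, n=1, u=3), B2=F (e.g. a=1, n=1, u=3)
Answer: none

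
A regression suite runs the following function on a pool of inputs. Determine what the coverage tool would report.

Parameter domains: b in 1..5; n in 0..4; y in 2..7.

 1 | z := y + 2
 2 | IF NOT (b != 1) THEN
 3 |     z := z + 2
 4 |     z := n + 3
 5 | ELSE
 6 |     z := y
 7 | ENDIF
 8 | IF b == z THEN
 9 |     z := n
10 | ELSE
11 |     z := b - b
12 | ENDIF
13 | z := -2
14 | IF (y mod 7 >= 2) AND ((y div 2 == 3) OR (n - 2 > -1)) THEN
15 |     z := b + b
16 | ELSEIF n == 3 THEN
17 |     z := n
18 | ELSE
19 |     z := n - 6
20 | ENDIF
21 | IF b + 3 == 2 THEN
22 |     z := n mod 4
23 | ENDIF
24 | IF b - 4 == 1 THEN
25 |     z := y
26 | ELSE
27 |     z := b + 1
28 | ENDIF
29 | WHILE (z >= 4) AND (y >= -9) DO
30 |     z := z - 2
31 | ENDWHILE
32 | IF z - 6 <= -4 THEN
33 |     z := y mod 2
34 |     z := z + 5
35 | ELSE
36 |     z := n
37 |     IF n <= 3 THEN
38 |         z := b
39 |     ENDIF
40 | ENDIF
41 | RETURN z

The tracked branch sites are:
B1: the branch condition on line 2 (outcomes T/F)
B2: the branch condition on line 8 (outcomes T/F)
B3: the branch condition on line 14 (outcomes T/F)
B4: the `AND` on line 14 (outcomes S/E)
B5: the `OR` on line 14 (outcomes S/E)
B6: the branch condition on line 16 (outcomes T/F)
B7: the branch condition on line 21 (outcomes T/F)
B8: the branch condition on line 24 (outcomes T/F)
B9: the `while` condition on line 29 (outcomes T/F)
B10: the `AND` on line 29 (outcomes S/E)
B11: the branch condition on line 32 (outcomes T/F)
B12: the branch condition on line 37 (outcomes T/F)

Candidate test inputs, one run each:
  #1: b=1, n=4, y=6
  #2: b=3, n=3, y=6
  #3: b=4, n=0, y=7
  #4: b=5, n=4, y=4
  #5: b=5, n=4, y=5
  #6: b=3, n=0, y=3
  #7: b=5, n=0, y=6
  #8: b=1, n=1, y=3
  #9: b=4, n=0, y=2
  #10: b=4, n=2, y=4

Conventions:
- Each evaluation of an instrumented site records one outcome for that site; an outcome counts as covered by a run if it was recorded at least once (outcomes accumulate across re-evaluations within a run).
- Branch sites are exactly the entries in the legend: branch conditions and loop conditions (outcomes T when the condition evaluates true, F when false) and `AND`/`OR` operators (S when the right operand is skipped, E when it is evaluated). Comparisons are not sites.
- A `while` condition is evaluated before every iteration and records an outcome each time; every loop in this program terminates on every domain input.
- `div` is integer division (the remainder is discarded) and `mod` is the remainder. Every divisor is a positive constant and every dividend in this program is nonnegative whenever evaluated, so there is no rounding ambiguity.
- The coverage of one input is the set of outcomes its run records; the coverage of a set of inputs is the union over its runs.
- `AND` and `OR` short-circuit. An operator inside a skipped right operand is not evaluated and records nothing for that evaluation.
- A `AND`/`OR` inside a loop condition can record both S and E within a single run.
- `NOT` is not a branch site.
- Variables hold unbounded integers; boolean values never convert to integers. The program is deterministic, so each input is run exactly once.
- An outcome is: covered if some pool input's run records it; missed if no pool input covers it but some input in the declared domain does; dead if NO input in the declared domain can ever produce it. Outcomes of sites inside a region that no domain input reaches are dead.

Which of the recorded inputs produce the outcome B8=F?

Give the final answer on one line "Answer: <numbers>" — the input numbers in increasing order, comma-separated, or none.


input #1 (b=1, n=4, y=6): covers B8=F
input #2 (b=3, n=3, y=6): covers B8=F
input #3 (b=4, n=0, y=7): covers B8=F
input #4 (b=5, n=4, y=4): misses B8=F
input #5 (b=5, n=4, y=5): misses B8=F
input #6 (b=3, n=0, y=3): covers B8=F
input #7 (b=5, n=0, y=6): misses B8=F
input #8 (b=1, n=1, y=3): covers B8=F
input #9 (b=4, n=0, y=2): covers B8=F
input #10 (b=4, n=2, y=4): covers B8=F
Answer: 1, 2, 3, 6, 8, 9, 10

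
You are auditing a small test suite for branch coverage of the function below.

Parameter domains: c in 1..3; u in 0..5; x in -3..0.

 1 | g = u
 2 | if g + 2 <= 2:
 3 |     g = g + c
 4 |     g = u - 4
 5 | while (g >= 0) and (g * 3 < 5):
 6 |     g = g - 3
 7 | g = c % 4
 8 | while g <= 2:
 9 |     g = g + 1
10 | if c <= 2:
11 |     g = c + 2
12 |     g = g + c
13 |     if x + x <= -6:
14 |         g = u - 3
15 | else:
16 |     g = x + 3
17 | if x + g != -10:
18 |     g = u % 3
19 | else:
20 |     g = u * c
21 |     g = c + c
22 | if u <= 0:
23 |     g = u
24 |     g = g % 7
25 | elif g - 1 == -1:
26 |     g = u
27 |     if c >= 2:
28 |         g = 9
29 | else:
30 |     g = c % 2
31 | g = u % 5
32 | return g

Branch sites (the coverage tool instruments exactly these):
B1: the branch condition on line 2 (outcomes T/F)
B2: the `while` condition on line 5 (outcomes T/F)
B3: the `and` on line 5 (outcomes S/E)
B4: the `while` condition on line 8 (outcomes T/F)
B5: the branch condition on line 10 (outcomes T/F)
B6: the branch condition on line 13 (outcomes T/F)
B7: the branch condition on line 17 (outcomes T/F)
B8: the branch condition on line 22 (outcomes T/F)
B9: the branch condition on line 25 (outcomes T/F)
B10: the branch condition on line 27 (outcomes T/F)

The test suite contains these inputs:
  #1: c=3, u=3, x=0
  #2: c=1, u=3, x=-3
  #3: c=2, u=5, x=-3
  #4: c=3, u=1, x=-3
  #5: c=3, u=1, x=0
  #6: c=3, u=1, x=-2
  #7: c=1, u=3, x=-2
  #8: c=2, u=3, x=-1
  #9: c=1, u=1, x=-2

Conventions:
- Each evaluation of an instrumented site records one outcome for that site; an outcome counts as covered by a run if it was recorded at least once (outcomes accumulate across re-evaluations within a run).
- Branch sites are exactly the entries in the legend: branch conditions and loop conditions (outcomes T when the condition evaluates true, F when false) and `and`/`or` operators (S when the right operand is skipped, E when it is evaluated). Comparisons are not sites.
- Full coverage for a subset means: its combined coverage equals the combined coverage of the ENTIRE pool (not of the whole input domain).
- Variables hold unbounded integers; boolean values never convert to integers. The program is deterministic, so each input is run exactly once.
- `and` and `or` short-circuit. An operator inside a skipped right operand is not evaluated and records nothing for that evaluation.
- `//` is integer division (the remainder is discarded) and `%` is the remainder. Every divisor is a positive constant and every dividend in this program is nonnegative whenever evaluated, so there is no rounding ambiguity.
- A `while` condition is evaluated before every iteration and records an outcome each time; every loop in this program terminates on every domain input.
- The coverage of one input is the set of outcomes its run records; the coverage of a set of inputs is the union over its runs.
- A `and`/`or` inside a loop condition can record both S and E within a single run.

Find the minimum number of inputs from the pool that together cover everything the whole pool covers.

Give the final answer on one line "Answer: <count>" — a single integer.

#1 (c=3, u=3, x=0) -> covered: B1=F, B2=F, B3=E, B4=F, B5=F, B7=T, B8=F, B9=T, B10=T
#2 (c=1, u=3, x=-3) -> covered: B1=F, B2=F, B3=E, B4=T, B4=F, B5=T, B6=T, B7=T, B8=F, B9=T, B10=F
#3 (c=2, u=5, x=-3) -> covered: B1=F, B2=F, B3=E, B4=T, B4=F, B5=T, B6=T, B7=T, B8=F, B9=F
#4 (c=3, u=1, x=-3) -> covered: B1=F, B2=T, B2=F, B3=S, B3=E, B4=F, B5=F, B7=T, B8=F, B9=F
#5 (c=3, u=1, x=0) -> covered: B1=F, B2=T, B2=F, B3=S, B3=E, B4=F, B5=F, B7=T, B8=F, B9=F
#6 (c=3, u=1, x=-2) -> covered: B1=F, B2=T, B2=F, B3=S, B3=E, B4=F, B5=F, B7=T, B8=F, B9=F
#7 (c=1, u=3, x=-2) -> covered: B1=F, B2=F, B3=E, B4=T, B4=F, B5=T, B6=F, B7=T, B8=F, B9=T, B10=F
#8 (c=2, u=3, x=-1) -> covered: B1=F, B2=F, B3=E, B4=T, B4=F, B5=T, B6=F, B7=T, B8=F, B9=T, B10=T
#9 (c=1, u=1, x=-2) -> covered: B1=F, B2=T, B2=F, B3=S, B3=E, B4=T, B4=F, B5=T, B6=F, B7=T, B8=F, B9=F
union over all inputs: B1=F, B2=T, B2=F, B3=S, B3=E, B4=T, B4=F, B5=T, B5=F, B6=T, B6=F, B7=T, B8=F, B9=T, B9=F, B10=T, B10=F (17 outcomes)
size 1 is not enough: best union over all size-1 subsets is 12/17
size 2 is not enough: best union over all size-2 subsets is 15/17
inputs {1, 2, 9} (size 3) cover everything; no size-3 subset with a lexicographically smaller index list covers all 17

Answer: 3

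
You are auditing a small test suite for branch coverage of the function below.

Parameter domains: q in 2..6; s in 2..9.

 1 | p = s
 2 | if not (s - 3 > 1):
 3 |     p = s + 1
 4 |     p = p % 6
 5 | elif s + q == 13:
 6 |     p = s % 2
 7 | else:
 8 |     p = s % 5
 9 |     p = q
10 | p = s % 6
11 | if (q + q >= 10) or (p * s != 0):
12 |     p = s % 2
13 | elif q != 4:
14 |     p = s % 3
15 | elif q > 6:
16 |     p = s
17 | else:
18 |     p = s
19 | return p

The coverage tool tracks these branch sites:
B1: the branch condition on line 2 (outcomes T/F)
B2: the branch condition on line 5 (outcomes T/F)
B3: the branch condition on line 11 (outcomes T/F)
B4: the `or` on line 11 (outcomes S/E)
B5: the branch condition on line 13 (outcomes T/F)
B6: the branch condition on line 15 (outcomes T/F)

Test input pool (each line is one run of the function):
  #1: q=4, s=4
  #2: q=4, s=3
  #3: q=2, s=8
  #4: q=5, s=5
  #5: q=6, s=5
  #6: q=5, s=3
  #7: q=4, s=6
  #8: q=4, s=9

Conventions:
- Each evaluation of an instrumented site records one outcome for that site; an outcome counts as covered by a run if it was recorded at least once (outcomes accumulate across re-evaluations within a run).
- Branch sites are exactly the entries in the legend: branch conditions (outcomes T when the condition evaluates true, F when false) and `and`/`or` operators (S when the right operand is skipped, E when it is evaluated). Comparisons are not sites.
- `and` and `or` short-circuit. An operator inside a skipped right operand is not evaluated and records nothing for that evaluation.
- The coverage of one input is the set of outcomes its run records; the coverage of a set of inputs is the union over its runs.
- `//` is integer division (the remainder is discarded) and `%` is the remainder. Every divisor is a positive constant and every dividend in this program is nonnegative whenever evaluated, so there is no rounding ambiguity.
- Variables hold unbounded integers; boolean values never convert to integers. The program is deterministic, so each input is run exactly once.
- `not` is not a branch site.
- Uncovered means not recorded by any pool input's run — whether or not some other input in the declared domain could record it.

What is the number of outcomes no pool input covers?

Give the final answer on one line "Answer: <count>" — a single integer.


test 1 (q=4, s=4) hits B1=T, B3=T, B4=E
test 2 (q=4, s=3) hits B1=T, B3=T, B4=E
test 3 (q=2, s=8) hits B1=F, B2=F, B3=T, B4=E
test 4 (q=5, s=5) hits B1=F, B2=F, B3=T, B4=S
test 5 (q=6, s=5) hits B1=F, B2=F, B3=T, B4=S
test 6 (q=5, s=3) hits B1=T, B3=T, B4=S
test 7 (q=4, s=6) hits B1=F, B2=F, B3=F, B4=E, B5=F, B6=F
test 8 (q=4, s=9) hits B1=F, B2=T, B3=T, B4=E
union over the pool: B1=T, B1=F, B2=T, B2=F, B3=T, B3=F, B4=S, B4=E, B5=F, B6=F
uncovered (2 of 12): B5=T, B6=T
Answer: 2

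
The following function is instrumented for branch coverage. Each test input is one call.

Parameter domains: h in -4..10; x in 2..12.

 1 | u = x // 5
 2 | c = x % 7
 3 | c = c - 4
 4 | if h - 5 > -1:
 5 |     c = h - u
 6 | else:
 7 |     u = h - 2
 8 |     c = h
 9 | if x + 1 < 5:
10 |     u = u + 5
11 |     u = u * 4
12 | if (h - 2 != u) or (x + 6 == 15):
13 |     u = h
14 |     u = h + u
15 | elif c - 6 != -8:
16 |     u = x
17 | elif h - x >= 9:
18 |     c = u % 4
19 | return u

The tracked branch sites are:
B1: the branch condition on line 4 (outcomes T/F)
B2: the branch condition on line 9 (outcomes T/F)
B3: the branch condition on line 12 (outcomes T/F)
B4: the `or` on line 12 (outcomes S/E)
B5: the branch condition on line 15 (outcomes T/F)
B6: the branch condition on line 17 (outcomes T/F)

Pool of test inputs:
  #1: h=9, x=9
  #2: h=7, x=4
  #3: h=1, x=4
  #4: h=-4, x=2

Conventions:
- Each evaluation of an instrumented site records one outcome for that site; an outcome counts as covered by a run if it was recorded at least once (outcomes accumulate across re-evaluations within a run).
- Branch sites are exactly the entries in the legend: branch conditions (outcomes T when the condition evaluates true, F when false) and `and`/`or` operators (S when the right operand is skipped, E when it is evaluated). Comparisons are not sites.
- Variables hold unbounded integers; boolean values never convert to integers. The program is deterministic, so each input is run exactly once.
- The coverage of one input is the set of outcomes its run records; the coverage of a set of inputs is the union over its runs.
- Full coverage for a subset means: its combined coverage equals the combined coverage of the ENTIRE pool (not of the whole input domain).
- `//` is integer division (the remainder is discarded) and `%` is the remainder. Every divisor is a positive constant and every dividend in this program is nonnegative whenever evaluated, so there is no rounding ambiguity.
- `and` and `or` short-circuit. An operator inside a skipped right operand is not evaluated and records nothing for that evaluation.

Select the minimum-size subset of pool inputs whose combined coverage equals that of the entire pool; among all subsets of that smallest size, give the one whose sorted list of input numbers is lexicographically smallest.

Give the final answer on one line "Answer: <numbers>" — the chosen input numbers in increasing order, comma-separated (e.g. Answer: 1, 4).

#1 (h=9, x=9) -> covered: B1=T, B2=F, B3=T, B4=S
#2 (h=7, x=4) -> covered: B1=T, B2=F, B3=T, B4=S
#3 (h=1, x=4) -> covered: B1=F, B2=F, B3=F, B4=E, B5=T
#4 (h=-4, x=2) -> covered: B1=F, B2=T, B3=T, B4=S
union over all inputs: B1=T, B1=F, B2=T, B2=F, B3=T, B3=F, B4=S, B4=E, B5=T (9 outcomes)
checked all size-1 subsets: none covers 9 outcomes (max 5/9)
checked all size-2 subsets: none covers 9 outcomes (max 8/9)
at size 3, {1, 3, 4} reaches all 9 outcomes; every lexicographically earlier size-3 subset fails

Answer: 1, 3, 4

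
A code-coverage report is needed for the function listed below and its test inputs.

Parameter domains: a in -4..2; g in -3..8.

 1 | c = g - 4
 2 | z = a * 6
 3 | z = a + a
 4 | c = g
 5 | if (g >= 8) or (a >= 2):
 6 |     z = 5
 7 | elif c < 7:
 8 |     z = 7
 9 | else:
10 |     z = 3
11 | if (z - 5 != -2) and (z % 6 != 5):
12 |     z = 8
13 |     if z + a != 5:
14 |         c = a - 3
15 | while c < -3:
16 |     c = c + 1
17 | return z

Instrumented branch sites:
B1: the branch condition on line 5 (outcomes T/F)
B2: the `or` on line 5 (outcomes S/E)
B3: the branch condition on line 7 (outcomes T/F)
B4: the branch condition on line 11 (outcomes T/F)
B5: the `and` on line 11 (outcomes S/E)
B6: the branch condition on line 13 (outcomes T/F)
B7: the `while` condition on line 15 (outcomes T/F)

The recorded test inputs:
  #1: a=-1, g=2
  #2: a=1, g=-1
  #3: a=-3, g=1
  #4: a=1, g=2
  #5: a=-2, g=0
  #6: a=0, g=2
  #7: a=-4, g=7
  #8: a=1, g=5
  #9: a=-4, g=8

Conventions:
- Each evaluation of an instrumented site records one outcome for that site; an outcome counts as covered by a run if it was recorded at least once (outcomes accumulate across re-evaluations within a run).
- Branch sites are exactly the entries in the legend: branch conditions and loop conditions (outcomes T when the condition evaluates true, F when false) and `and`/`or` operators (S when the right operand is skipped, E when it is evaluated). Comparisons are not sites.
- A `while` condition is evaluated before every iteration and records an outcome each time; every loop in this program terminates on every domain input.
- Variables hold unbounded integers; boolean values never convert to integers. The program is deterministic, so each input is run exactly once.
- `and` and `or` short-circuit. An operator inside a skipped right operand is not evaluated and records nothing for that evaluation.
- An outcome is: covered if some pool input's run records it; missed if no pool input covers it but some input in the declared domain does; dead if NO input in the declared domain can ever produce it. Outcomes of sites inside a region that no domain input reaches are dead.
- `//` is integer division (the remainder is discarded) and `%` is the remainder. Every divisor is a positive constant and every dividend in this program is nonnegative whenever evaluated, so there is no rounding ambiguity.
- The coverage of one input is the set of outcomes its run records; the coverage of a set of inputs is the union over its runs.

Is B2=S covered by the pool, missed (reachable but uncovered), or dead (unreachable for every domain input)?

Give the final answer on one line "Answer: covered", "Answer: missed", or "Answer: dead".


B2=S is recorded by pool input(s) 9 -> covered
Answer: covered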